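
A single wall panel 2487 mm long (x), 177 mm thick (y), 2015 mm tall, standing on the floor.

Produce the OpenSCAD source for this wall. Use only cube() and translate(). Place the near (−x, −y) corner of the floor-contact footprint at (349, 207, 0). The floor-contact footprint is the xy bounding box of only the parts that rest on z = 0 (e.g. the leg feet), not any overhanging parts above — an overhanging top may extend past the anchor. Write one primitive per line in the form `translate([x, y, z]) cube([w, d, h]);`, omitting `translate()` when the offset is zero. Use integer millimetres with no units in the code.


translate([349, 207, 0]) cube([2487, 177, 2015]);


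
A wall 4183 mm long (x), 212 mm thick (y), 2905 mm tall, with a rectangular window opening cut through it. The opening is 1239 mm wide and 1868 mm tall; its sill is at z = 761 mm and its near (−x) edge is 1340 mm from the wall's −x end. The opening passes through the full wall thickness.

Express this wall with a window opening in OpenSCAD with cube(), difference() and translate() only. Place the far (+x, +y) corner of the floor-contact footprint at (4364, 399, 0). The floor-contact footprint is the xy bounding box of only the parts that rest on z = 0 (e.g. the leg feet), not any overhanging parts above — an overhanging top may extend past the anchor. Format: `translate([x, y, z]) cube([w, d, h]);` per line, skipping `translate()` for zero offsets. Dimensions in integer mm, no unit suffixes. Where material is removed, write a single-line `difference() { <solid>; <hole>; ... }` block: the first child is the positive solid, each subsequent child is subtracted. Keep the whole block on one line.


difference() { translate([181, 187, 0]) cube([4183, 212, 2905]); translate([1521, 187, 761]) cube([1239, 212, 1868]); }


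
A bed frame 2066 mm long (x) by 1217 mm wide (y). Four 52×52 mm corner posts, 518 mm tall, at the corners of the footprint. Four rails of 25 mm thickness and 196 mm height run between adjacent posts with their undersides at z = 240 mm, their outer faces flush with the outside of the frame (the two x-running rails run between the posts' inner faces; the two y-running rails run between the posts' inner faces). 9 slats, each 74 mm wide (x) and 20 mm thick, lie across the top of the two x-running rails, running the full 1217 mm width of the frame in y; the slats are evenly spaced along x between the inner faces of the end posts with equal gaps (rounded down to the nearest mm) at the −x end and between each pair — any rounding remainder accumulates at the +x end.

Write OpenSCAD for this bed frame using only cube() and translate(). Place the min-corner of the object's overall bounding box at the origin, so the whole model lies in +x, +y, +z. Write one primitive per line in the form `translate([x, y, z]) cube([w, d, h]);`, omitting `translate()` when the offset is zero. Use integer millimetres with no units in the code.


cube([52, 52, 518]);
translate([0, 1165, 0]) cube([52, 52, 518]);
translate([2014, 0, 0]) cube([52, 52, 518]);
translate([2014, 1165, 0]) cube([52, 52, 518]);
translate([52, 0, 240]) cube([1962, 25, 196]);
translate([52, 1192, 240]) cube([1962, 25, 196]);
translate([0, 52, 240]) cube([25, 1113, 196]);
translate([2041, 52, 240]) cube([25, 1113, 196]);
translate([181, 0, 436]) cube([74, 1217, 20]);
translate([384, 0, 436]) cube([74, 1217, 20]);
translate([587, 0, 436]) cube([74, 1217, 20]);
translate([790, 0, 436]) cube([74, 1217, 20]);
translate([993, 0, 436]) cube([74, 1217, 20]);
translate([1196, 0, 436]) cube([74, 1217, 20]);
translate([1399, 0, 436]) cube([74, 1217, 20]);
translate([1602, 0, 436]) cube([74, 1217, 20]);
translate([1805, 0, 436]) cube([74, 1217, 20]);


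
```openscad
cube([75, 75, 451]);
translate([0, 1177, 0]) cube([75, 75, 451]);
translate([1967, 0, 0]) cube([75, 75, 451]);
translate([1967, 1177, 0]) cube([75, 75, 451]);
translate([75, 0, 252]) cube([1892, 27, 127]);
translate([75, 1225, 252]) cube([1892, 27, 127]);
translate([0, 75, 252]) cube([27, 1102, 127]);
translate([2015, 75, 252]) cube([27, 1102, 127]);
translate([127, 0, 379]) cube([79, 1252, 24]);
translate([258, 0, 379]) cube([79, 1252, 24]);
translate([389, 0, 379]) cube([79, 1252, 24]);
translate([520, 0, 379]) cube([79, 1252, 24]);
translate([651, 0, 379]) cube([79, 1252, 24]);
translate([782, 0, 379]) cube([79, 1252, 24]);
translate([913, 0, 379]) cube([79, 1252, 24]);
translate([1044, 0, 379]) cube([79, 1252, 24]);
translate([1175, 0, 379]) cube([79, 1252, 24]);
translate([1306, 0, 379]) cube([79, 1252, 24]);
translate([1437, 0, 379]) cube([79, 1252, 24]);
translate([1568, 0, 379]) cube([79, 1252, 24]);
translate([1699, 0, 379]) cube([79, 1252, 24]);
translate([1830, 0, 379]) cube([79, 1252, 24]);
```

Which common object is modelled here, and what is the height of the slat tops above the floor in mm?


A bed frame. The slat-top height is 403 mm.

Four posts, four rails, and a row of slats — a bed frame. Slats sit on the rails at z = 252 + 127 = 379; with slat thickness 24, the top is 403 mm.


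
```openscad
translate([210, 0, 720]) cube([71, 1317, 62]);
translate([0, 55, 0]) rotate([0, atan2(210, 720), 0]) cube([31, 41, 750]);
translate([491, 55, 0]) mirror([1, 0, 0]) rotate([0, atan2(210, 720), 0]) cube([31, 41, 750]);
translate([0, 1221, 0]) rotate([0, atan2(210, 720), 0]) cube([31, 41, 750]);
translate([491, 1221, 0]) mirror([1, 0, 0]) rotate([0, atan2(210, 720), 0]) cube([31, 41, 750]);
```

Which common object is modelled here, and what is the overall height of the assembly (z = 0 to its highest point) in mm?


A sawhorse. The overall height is 782 mm.

A beam across two mirrored pairs of raked legs — a sawhorse. The beam's underside is at z = 720 (matching the legs' vertical rise in atan2(210, 720)) and the beam is 62 mm tall, so its top is at 720 + 62 = 782 mm. The raked legs top out at the beam's underside, so that is the highest point.


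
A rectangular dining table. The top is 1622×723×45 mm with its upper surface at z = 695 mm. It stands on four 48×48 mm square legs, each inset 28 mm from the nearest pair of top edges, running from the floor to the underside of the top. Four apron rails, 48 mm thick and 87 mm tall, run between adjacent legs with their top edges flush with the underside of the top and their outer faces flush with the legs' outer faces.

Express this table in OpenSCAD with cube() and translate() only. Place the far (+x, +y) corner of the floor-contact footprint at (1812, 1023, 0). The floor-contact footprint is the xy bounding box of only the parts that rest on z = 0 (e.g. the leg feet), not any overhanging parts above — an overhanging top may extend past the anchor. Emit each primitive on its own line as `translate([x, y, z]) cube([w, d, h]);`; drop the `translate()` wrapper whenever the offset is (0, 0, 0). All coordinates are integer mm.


translate([218, 328, 650]) cube([1622, 723, 45]);
translate([246, 356, 0]) cube([48, 48, 650]);
translate([1764, 356, 0]) cube([48, 48, 650]);
translate([246, 975, 0]) cube([48, 48, 650]);
translate([1764, 975, 0]) cube([48, 48, 650]);
translate([294, 356, 563]) cube([1470, 48, 87]);
translate([294, 975, 563]) cube([1470, 48, 87]);
translate([246, 404, 563]) cube([48, 571, 87]);
translate([1764, 404, 563]) cube([48, 571, 87]);


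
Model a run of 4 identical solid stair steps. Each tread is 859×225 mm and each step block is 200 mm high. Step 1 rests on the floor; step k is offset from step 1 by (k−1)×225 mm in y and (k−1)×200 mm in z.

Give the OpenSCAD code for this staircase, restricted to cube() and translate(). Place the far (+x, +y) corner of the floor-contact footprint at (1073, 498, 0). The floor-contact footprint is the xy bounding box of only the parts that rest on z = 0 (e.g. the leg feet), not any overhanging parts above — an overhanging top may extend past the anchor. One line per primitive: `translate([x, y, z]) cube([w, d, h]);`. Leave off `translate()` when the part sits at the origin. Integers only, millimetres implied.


translate([214, 273, 0]) cube([859, 225, 200]);
translate([214, 498, 200]) cube([859, 225, 200]);
translate([214, 723, 400]) cube([859, 225, 200]);
translate([214, 948, 600]) cube([859, 225, 200]);


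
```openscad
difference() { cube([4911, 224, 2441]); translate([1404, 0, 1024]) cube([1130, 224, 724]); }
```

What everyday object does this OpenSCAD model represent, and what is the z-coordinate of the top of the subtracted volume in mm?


A wall with a window opening. The window head height is 1748 mm.

A wall with a rectangular opening subtracted — a window. Sill at z = 1024, opening 724 mm tall, so the head is at 1024 + 724 = 1748 mm.


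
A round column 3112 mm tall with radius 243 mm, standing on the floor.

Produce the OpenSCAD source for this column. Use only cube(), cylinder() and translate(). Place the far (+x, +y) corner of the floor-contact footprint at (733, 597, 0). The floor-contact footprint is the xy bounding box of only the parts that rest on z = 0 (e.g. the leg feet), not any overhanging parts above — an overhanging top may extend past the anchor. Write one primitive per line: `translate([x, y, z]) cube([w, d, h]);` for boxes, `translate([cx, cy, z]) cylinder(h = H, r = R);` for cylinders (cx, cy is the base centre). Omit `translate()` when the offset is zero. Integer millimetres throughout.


translate([490, 354, 0]) cylinder(h = 3112, r = 243);


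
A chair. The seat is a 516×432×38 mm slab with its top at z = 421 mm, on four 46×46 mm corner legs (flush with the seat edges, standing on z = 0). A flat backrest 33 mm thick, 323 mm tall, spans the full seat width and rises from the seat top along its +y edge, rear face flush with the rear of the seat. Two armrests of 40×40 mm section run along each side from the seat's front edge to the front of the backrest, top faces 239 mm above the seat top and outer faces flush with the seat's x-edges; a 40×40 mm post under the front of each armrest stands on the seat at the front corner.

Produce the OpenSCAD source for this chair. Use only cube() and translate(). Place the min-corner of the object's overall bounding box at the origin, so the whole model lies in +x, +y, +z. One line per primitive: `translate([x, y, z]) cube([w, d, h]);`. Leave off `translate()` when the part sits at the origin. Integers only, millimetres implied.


// leg_h = 421 - 38 = 383
// arm post h = 239 - 40 = 199
translate([0, 0, 383]) cube([516, 432, 38]);
cube([46, 46, 383]);
translate([470, 0, 0]) cube([46, 46, 383]);
translate([0, 386, 0]) cube([46, 46, 383]);
translate([470, 386, 0]) cube([46, 46, 383]);
translate([0, 399, 421]) cube([516, 33, 323]);
translate([0, 0, 620]) cube([40, 399, 40]);
translate([476, 0, 620]) cube([40, 399, 40]);
translate([0, 0, 421]) cube([40, 40, 199]);
translate([476, 0, 421]) cube([40, 40, 199]);


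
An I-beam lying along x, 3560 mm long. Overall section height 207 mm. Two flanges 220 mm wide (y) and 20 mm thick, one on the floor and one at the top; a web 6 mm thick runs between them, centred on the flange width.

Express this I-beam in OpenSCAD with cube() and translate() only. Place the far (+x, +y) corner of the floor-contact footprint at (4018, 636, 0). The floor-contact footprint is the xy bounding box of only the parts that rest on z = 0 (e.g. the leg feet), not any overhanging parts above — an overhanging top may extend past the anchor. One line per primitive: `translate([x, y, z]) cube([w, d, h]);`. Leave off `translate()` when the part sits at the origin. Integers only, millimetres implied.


translate([458, 416, 0]) cube([3560, 220, 20]);
translate([458, 523, 20]) cube([3560, 6, 167]);
translate([458, 416, 187]) cube([3560, 220, 20]);


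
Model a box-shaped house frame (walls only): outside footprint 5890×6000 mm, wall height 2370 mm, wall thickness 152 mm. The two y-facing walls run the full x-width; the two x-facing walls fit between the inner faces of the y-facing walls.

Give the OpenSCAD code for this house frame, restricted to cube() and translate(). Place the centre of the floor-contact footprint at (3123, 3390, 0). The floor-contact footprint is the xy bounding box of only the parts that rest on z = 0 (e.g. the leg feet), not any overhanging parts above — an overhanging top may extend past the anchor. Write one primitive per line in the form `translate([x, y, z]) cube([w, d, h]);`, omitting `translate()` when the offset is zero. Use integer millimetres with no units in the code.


translate([178, 390, 0]) cube([5890, 152, 2370]);
translate([178, 6238, 0]) cube([5890, 152, 2370]);
translate([178, 542, 0]) cube([152, 5696, 2370]);
translate([5916, 542, 0]) cube([152, 5696, 2370]);


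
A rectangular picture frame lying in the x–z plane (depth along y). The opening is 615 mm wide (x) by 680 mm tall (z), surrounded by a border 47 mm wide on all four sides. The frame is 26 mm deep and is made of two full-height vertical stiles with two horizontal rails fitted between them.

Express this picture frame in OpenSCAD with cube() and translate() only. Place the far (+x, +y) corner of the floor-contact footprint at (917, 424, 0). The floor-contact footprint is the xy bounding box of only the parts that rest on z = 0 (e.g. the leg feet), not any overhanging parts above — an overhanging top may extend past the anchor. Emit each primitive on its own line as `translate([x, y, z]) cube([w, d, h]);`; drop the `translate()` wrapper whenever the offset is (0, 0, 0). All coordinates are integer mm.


translate([208, 398, 0]) cube([47, 26, 774]);
translate([870, 398, 0]) cube([47, 26, 774]);
translate([255, 398, 0]) cube([615, 26, 47]);
translate([255, 398, 727]) cube([615, 26, 47]);


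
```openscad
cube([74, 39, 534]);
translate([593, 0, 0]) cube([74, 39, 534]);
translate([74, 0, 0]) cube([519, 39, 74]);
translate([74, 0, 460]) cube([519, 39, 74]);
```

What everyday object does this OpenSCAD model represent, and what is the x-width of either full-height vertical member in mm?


A picture frame. The border width is 74 mm.

Four thin pieces enclosing a rectangular opening — a picture frame. The two full-height stiles are 534 mm tall; the top rail sits at z = 460 and is 74 mm tall, so the border above the opening is 534 − 460 = 74 mm, matching the stile x-width.


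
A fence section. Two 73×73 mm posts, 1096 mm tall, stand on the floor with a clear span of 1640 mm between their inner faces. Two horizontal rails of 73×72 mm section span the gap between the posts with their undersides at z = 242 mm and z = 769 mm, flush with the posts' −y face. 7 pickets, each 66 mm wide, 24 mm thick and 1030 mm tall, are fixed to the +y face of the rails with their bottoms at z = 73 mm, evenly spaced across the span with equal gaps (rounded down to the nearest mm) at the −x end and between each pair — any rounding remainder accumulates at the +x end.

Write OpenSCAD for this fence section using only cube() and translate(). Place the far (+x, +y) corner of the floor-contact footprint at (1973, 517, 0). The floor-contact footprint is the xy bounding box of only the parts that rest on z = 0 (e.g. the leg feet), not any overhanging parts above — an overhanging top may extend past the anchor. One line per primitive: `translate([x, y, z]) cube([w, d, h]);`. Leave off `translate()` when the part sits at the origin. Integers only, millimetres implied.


translate([187, 444, 0]) cube([73, 73, 1096]);
translate([1900, 444, 0]) cube([73, 73, 1096]);
translate([260, 444, 242]) cube([1640, 73, 72]);
translate([260, 444, 769]) cube([1640, 73, 72]);
translate([407, 517, 73]) cube([66, 24, 1030]);
translate([620, 517, 73]) cube([66, 24, 1030]);
translate([833, 517, 73]) cube([66, 24, 1030]);
translate([1046, 517, 73]) cube([66, 24, 1030]);
translate([1259, 517, 73]) cube([66, 24, 1030]);
translate([1472, 517, 73]) cube([66, 24, 1030]);
translate([1685, 517, 73]) cube([66, 24, 1030]);


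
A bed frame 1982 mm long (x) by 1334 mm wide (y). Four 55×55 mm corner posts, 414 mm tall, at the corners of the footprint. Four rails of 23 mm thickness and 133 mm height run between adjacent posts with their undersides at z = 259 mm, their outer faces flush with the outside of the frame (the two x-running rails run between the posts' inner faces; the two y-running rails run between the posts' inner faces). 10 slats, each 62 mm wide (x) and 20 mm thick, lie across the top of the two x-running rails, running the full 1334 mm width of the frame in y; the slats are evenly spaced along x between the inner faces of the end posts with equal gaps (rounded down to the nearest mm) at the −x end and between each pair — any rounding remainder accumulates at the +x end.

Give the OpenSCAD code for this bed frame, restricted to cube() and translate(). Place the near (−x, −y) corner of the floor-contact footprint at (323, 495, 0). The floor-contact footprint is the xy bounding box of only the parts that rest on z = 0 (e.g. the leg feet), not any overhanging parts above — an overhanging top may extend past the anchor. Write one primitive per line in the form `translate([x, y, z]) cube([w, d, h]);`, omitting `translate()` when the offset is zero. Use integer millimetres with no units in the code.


translate([323, 495, 0]) cube([55, 55, 414]);
translate([323, 1774, 0]) cube([55, 55, 414]);
translate([2250, 495, 0]) cube([55, 55, 414]);
translate([2250, 1774, 0]) cube([55, 55, 414]);
translate([378, 495, 259]) cube([1872, 23, 133]);
translate([378, 1806, 259]) cube([1872, 23, 133]);
translate([323, 550, 259]) cube([23, 1224, 133]);
translate([2282, 550, 259]) cube([23, 1224, 133]);
translate([491, 495, 392]) cube([62, 1334, 20]);
translate([666, 495, 392]) cube([62, 1334, 20]);
translate([841, 495, 392]) cube([62, 1334, 20]);
translate([1016, 495, 392]) cube([62, 1334, 20]);
translate([1191, 495, 392]) cube([62, 1334, 20]);
translate([1366, 495, 392]) cube([62, 1334, 20]);
translate([1541, 495, 392]) cube([62, 1334, 20]);
translate([1716, 495, 392]) cube([62, 1334, 20]);
translate([1891, 495, 392]) cube([62, 1334, 20]);
translate([2066, 495, 392]) cube([62, 1334, 20]);


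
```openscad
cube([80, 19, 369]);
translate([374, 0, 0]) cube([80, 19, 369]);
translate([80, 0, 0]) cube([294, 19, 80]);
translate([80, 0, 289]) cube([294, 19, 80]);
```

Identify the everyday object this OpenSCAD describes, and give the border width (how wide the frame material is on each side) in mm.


A picture frame. The border width is 80 mm.

Four thin pieces enclosing a rectangular opening — a picture frame. The two full-height stiles are 369 mm tall; the top rail sits at z = 289 and is 80 mm tall, so the border above the opening is 369 − 289 = 80 mm, matching the stile x-width.


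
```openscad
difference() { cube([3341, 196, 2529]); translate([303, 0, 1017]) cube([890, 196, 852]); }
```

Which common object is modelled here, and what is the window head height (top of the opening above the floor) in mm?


A wall with a window opening. The window head height is 1869 mm.

A wall with a rectangular opening subtracted — a window. Sill at z = 1017, opening 852 mm tall, so the head is at 1017 + 852 = 1869 mm.


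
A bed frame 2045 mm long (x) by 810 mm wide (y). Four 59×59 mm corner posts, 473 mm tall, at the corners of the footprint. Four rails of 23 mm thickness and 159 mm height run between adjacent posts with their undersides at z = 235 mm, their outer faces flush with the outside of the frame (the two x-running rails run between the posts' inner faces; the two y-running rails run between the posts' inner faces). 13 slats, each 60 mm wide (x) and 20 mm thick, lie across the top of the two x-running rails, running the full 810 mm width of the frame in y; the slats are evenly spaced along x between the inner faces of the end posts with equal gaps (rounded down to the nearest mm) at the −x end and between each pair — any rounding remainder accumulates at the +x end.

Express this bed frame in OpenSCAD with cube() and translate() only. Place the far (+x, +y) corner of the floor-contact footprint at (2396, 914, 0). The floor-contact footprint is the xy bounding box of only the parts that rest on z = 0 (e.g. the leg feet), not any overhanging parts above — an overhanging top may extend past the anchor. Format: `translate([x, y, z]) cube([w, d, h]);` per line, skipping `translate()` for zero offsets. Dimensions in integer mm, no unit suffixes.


translate([351, 104, 0]) cube([59, 59, 473]);
translate([351, 855, 0]) cube([59, 59, 473]);
translate([2337, 104, 0]) cube([59, 59, 473]);
translate([2337, 855, 0]) cube([59, 59, 473]);
translate([410, 104, 235]) cube([1927, 23, 159]);
translate([410, 891, 235]) cube([1927, 23, 159]);
translate([351, 163, 235]) cube([23, 692, 159]);
translate([2373, 163, 235]) cube([23, 692, 159]);
translate([491, 104, 394]) cube([60, 810, 20]);
translate([632, 104, 394]) cube([60, 810, 20]);
translate([773, 104, 394]) cube([60, 810, 20]);
translate([914, 104, 394]) cube([60, 810, 20]);
translate([1055, 104, 394]) cube([60, 810, 20]);
translate([1196, 104, 394]) cube([60, 810, 20]);
translate([1337, 104, 394]) cube([60, 810, 20]);
translate([1478, 104, 394]) cube([60, 810, 20]);
translate([1619, 104, 394]) cube([60, 810, 20]);
translate([1760, 104, 394]) cube([60, 810, 20]);
translate([1901, 104, 394]) cube([60, 810, 20]);
translate([2042, 104, 394]) cube([60, 810, 20]);
translate([2183, 104, 394]) cube([60, 810, 20]);


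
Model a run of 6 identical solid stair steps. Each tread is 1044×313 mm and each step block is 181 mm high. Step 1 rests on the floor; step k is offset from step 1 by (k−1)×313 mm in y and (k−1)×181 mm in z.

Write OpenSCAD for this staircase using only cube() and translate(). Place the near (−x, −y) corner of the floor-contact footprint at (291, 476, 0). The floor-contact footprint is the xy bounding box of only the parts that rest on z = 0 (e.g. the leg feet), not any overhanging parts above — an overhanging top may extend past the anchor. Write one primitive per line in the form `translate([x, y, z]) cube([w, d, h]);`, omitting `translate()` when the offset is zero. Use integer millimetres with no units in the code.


translate([291, 476, 0]) cube([1044, 313, 181]);
translate([291, 789, 181]) cube([1044, 313, 181]);
translate([291, 1102, 362]) cube([1044, 313, 181]);
translate([291, 1415, 543]) cube([1044, 313, 181]);
translate([291, 1728, 724]) cube([1044, 313, 181]);
translate([291, 2041, 905]) cube([1044, 313, 181]);


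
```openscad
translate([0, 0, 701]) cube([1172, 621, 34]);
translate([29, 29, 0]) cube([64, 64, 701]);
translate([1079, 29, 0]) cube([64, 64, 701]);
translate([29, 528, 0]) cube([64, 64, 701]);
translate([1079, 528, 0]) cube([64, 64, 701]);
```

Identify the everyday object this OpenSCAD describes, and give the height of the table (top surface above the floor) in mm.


A table. The table height is 735 mm.

A 1172×621×34 slab sits at z = 701 on four 64 mm square posts — a table. The top surface is at 701 + 34 = 735 mm.


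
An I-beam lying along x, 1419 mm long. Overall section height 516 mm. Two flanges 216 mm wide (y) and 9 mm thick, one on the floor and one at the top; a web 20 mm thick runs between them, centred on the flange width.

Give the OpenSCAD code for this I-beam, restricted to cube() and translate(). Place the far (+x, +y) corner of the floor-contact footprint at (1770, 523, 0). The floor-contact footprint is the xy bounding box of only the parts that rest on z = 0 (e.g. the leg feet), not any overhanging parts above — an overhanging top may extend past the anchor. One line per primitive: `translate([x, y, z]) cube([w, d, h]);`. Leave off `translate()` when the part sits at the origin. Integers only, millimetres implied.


translate([351, 307, 0]) cube([1419, 216, 9]);
translate([351, 405, 9]) cube([1419, 20, 498]);
translate([351, 307, 507]) cube([1419, 216, 9]);


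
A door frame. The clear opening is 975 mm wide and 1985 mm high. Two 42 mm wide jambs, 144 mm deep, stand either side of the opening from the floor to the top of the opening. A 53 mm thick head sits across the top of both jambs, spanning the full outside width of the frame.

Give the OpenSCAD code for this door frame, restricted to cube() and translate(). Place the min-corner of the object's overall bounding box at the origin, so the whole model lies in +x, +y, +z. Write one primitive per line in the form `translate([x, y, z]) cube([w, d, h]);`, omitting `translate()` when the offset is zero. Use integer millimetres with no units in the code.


cube([42, 144, 1985]);
translate([1017, 0, 0]) cube([42, 144, 1985]);
translate([0, 0, 1985]) cube([1059, 144, 53]);


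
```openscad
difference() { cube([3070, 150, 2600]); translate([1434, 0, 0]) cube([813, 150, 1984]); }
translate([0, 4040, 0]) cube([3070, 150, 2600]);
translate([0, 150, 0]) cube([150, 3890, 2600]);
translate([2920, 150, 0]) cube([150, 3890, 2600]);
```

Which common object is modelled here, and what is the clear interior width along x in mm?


A single room. The interior width is 2770 mm.

Four walls enclosing a rectangle with a door in the front wall — a room. Outside width 3070 minus two 150 mm walls gives 2770 mm.


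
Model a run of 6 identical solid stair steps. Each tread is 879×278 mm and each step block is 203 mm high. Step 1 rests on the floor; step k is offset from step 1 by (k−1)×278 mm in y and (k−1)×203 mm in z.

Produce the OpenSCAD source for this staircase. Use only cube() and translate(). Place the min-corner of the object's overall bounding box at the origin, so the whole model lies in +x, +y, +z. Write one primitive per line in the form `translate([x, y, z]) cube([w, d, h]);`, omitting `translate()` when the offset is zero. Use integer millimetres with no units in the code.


cube([879, 278, 203]);
translate([0, 278, 203]) cube([879, 278, 203]);
translate([0, 556, 406]) cube([879, 278, 203]);
translate([0, 834, 609]) cube([879, 278, 203]);
translate([0, 1112, 812]) cube([879, 278, 203]);
translate([0, 1390, 1015]) cube([879, 278, 203]);


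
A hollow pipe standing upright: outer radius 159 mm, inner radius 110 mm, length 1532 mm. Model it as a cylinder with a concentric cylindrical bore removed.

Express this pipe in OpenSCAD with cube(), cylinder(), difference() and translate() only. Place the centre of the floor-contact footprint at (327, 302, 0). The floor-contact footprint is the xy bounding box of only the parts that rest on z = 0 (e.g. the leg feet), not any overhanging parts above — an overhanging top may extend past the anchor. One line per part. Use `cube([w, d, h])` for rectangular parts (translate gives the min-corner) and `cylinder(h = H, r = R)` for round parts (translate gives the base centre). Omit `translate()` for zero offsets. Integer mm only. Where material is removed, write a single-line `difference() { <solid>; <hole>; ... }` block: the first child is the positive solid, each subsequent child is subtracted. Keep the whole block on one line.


difference() { translate([327, 302, 0]) cylinder(h = 1532, r = 159); translate([327, 302, 0]) cylinder(h = 1532, r = 110); }


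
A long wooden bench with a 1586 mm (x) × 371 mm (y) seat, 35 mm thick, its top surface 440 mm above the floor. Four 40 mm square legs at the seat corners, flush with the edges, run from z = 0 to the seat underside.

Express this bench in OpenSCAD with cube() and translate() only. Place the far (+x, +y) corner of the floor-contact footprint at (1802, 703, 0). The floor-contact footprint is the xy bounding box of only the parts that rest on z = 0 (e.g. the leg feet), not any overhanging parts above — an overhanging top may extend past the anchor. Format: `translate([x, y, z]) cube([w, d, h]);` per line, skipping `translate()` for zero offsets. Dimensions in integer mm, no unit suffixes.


translate([216, 332, 405]) cube([1586, 371, 35]);
translate([216, 332, 0]) cube([40, 40, 405]);
translate([216, 663, 0]) cube([40, 40, 405]);
translate([1762, 332, 0]) cube([40, 40, 405]);
translate([1762, 663, 0]) cube([40, 40, 405]);


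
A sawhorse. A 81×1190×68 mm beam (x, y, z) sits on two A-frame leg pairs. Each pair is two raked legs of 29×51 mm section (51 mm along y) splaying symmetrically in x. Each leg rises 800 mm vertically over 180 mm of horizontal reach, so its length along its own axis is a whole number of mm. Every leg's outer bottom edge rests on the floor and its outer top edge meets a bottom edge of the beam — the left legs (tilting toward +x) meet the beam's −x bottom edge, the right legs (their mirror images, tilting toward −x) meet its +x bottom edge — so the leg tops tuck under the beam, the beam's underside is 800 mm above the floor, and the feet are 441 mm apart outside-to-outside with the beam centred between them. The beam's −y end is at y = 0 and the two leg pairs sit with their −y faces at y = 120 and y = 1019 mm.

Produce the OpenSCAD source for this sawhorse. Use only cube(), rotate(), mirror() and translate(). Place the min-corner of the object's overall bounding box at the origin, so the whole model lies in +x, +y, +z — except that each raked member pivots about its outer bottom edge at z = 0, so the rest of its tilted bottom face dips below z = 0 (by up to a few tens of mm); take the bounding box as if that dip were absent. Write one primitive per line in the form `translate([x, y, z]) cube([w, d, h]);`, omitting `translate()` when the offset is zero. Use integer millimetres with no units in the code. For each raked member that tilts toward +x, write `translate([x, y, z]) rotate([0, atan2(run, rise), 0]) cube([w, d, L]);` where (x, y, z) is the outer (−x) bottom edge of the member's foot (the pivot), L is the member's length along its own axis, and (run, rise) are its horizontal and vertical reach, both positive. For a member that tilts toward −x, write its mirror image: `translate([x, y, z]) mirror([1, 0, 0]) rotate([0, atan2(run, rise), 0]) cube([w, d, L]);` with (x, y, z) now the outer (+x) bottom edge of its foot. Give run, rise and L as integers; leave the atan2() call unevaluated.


// leg length = √(180² + 800²) = 820
// right-leg outer foot x = 2·180 + 81 = 441
// beam min-corner = (180, 0, 800)
translate([180, 0, 800]) cube([81, 1190, 68]);
translate([0, 120, 0]) rotate([0, atan2(180, 800), 0]) cube([29, 51, 820]);
translate([441, 120, 0]) mirror([1, 0, 0]) rotate([0, atan2(180, 800), 0]) cube([29, 51, 820]);
translate([0, 1019, 0]) rotate([0, atan2(180, 800), 0]) cube([29, 51, 820]);
translate([441, 1019, 0]) mirror([1, 0, 0]) rotate([0, atan2(180, 800), 0]) cube([29, 51, 820]);


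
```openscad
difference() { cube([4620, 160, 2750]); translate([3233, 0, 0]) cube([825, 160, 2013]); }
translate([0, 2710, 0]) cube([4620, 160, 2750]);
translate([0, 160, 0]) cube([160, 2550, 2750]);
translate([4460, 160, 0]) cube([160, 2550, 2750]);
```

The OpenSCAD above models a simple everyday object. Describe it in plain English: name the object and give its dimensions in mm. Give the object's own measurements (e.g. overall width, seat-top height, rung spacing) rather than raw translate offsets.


A single room: four walls, each 2750 mm tall and 160 mm thick, enclosing an outside footprint 4620×2870 mm (x × y), no floor or roof. The front and back walls (−y and +y sides) run the full x-width; the side walls fit between their inner faces. A door opening 825 mm wide and 2013 mm tall is cut through the front wall from the floor up, its −x edge 3233 mm from the wall's −x end.


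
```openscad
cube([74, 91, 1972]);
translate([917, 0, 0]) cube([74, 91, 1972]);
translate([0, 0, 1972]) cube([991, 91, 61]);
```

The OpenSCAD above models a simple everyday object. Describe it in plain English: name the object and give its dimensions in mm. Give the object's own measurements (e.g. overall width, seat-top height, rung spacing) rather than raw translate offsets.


A door frame. The clear opening is 843 mm wide and 1972 mm high. Two 74 mm wide jambs, 91 mm deep, stand either side of the opening from the floor to the top of the opening. A 61 mm thick head sits across the top of both jambs, spanning the full outside width of the frame.


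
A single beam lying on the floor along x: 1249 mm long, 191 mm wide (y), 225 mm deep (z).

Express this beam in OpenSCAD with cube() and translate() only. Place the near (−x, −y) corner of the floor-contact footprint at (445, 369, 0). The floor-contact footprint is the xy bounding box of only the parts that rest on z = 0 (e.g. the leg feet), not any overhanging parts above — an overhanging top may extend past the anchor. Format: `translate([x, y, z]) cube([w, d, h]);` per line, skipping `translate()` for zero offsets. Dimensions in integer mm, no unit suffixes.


translate([445, 369, 0]) cube([1249, 191, 225]);


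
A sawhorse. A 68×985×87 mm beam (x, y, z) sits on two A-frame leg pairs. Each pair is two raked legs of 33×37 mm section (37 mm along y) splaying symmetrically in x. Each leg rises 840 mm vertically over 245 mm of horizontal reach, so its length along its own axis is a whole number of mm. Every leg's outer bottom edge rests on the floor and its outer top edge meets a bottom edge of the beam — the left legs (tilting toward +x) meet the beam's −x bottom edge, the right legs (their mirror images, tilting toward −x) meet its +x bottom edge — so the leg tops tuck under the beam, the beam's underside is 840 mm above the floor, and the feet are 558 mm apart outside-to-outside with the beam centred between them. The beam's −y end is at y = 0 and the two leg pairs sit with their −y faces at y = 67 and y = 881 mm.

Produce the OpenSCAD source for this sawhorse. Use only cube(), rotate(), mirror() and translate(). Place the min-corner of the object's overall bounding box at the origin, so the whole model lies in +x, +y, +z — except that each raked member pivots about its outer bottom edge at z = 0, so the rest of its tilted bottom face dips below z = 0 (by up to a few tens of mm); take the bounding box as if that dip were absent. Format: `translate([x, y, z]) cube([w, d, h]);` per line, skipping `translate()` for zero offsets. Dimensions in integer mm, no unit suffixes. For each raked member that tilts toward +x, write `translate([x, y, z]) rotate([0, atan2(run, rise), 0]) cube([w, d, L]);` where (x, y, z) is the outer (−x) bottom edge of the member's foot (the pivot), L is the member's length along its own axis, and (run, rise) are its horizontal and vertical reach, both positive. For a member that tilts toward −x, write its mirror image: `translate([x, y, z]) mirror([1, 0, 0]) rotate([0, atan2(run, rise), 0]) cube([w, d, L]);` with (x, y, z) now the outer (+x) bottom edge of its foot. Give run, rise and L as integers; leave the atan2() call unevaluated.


translate([245, 0, 840]) cube([68, 985, 87]);
translate([0, 67, 0]) rotate([0, atan2(245, 840), 0]) cube([33, 37, 875]);
translate([558, 67, 0]) mirror([1, 0, 0]) rotate([0, atan2(245, 840), 0]) cube([33, 37, 875]);
translate([0, 881, 0]) rotate([0, atan2(245, 840), 0]) cube([33, 37, 875]);
translate([558, 881, 0]) mirror([1, 0, 0]) rotate([0, atan2(245, 840), 0]) cube([33, 37, 875]);


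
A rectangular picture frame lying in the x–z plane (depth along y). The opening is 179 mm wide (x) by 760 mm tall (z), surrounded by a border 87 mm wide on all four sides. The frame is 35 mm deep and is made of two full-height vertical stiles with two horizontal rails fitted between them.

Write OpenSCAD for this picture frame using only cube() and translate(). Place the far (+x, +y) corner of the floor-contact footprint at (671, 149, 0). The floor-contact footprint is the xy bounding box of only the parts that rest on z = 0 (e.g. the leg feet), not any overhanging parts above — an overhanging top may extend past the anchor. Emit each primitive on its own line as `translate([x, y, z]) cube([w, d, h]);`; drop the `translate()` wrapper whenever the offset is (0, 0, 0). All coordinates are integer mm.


translate([318, 114, 0]) cube([87, 35, 934]);
translate([584, 114, 0]) cube([87, 35, 934]);
translate([405, 114, 0]) cube([179, 35, 87]);
translate([405, 114, 847]) cube([179, 35, 87]);


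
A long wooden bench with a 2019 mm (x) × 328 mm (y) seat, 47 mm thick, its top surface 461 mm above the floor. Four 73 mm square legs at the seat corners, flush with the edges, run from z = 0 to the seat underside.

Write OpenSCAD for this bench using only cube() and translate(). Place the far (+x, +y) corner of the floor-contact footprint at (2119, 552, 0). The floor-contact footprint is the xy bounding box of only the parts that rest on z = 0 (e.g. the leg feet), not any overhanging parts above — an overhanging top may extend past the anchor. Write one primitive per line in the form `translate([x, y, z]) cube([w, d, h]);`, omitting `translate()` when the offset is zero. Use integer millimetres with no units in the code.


// leg_h = 461 − 47 = 414
translate([100, 224, 414]) cube([2019, 328, 47]);
translate([100, 224, 0]) cube([73, 73, 414]);
translate([100, 479, 0]) cube([73, 73, 414]);
translate([2046, 224, 0]) cube([73, 73, 414]);
translate([2046, 479, 0]) cube([73, 73, 414]);


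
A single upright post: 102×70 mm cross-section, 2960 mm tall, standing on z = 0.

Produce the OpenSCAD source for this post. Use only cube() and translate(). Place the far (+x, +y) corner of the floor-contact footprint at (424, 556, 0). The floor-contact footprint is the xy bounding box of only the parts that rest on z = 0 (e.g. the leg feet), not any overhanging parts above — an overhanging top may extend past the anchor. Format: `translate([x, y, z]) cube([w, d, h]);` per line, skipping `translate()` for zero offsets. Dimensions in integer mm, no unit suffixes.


translate([322, 486, 0]) cube([102, 70, 2960]);


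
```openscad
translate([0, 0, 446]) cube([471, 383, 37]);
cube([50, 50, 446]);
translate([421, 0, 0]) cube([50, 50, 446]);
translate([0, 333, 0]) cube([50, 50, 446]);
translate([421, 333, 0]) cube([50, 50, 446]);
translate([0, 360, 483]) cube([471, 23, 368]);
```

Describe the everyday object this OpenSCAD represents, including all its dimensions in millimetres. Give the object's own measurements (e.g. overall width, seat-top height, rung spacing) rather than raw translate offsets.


A chair. The seat is a 471×383×37 mm slab with its top at z = 483 mm, on four 50×50 mm corner legs (flush with the seat edges, standing on z = 0). A flat backrest 23 mm thick, 368 mm tall, spans the full seat width and rises from the seat top along its +y edge, rear face flush with the rear of the seat.


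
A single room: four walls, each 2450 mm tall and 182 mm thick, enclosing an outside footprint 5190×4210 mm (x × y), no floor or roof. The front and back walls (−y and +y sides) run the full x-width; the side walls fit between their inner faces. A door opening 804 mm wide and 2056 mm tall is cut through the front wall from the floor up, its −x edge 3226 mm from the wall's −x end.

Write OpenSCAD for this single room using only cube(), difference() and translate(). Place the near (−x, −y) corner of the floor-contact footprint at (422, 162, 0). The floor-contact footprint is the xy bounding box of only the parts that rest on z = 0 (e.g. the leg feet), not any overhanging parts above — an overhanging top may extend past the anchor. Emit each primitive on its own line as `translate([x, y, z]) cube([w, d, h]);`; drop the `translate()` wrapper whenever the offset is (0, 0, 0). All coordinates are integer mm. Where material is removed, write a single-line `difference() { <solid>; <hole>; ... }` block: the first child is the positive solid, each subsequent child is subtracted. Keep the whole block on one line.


difference() { translate([422, 162, 0]) cube([5190, 182, 2450]); translate([3648, 162, 0]) cube([804, 182, 2056]); }
translate([422, 4190, 0]) cube([5190, 182, 2450]);
translate([422, 344, 0]) cube([182, 3846, 2450]);
translate([5430, 344, 0]) cube([182, 3846, 2450]);


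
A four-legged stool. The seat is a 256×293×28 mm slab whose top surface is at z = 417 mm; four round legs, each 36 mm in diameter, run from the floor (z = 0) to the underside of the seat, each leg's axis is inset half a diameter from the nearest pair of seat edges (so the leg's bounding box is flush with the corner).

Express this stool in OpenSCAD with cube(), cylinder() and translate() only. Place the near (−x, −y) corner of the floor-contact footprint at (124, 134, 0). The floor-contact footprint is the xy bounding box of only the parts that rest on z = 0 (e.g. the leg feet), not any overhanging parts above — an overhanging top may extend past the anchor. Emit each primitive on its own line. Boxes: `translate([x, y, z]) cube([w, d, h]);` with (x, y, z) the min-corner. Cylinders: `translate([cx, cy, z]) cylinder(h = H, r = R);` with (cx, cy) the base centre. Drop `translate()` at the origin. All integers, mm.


translate([124, 134, 389]) cube([256, 293, 28]);
translate([142, 152, 0]) cylinder(h = 389, r = 18);
translate([362, 152, 0]) cylinder(h = 389, r = 18);
translate([142, 409, 0]) cylinder(h = 389, r = 18);
translate([362, 409, 0]) cylinder(h = 389, r = 18);
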